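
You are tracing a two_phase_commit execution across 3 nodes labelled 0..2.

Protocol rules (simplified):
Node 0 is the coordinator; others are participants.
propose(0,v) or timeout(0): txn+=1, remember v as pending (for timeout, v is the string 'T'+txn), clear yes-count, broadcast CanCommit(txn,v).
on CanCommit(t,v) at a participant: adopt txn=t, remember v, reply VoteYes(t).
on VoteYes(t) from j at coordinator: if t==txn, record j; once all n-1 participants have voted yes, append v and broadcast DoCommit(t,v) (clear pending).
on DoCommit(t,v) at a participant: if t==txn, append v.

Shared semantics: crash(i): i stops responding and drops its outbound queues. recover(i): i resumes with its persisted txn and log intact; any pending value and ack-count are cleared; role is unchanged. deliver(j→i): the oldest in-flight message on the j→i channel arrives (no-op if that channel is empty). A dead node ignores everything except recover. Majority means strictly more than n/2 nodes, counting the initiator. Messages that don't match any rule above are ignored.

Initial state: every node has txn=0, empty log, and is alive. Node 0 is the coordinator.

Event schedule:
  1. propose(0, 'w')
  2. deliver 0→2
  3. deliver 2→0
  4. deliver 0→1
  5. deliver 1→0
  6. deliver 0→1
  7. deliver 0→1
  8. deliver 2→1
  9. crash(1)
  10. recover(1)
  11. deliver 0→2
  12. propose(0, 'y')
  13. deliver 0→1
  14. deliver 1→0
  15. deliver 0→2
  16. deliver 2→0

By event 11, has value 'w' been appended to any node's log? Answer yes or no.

yes

step 1 propose(0,'w'): 0={coor,t=1,log=-}
step 2 deliver 0→2: 2={part,t=1,log=-}
step 3 deliver 2→0: —
step 4 deliver 0→1: 1={part,t=1,log=-}
step 5 deliver 1→0: 0={coor,t=1,log=w}
step 6 deliver 0→1: 1={part,t=1,log=w}
step 7 deliver 0→1: —
step 8 deliver 2→1: —
step 9 crash(1): 1={✗part,t=1,log=w}
step 10 recover(1): 1={part,t=1,log=w}
step 11 deliver 0→2: 2={part,t=1,log=w}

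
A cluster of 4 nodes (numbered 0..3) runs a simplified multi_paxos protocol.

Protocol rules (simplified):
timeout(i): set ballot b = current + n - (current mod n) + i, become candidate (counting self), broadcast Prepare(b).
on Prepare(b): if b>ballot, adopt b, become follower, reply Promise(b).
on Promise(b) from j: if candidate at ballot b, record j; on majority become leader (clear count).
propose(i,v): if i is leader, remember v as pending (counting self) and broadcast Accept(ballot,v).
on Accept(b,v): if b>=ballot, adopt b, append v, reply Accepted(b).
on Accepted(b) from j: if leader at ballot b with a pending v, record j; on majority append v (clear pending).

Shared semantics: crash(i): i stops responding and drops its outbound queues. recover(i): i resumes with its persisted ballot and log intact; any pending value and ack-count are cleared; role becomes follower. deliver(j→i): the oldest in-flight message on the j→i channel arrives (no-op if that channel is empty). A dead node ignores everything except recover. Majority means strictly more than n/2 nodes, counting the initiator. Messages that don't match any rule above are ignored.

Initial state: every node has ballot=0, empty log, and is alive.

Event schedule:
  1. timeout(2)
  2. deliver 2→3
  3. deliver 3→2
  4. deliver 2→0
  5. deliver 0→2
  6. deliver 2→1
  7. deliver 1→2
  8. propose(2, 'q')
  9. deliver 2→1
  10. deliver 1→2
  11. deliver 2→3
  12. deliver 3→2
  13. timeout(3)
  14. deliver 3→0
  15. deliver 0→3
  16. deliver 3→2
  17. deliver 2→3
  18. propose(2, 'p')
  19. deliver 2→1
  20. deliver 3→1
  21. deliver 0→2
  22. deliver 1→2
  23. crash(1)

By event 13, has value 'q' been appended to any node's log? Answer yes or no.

after 1 — timeout(2): n2:cand/b6/[-]
after 2 — deliver 2→3: n3:foll/b6/[-]
after 3 — deliver 3→2: ·
after 4 — deliver 2→0: n0:foll/b6/[-]
after 5 — deliver 0→2: n2:lead/b6/[-]
after 6 — deliver 2→1: n1:foll/b6/[-]
after 7 — deliver 1→2: ·
after 8 — propose(2,'q'): ·
after 9 — deliver 2→1: n1:foll/b6/[q]
after 10 — deliver 1→2: ·
after 11 — deliver 2→3: n3:foll/b6/[q]
after 12 — deliver 3→2: n2:lead/b6/[q]
after 13 — timeout(3): n3:cand/b11/[q]

yes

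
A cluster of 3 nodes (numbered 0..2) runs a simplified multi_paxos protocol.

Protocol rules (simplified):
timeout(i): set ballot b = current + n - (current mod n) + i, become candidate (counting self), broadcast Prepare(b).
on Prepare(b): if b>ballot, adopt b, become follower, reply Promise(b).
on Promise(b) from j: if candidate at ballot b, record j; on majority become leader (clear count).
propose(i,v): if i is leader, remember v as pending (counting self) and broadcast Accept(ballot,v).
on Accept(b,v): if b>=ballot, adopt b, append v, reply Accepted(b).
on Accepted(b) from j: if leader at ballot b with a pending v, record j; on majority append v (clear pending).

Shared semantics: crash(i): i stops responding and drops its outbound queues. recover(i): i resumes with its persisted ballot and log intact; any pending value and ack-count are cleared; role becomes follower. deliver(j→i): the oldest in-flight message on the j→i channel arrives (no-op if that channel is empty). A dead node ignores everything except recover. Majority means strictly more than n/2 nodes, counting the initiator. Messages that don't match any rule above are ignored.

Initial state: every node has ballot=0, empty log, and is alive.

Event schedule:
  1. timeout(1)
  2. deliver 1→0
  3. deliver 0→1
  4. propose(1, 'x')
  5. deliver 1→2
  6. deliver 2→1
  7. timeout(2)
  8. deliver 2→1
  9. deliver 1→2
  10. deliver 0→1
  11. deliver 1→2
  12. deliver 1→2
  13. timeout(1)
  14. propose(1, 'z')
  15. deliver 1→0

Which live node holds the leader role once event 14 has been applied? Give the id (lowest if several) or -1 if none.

2

step 1 timeout(1): 1={cand,b=4,log=-}
step 2 deliver 1→0: 0={foll,b=4,log=-}
step 3 deliver 0→1: 1={lead,b=4,log=-}
step 4 propose(1,'x'): —
step 5 deliver 1→2: 2={foll,b=4,log=-}
step 6 deliver 2→1: —
step 7 timeout(2): 2={cand,b=8,log=-}
step 8 deliver 2→1: 1={foll,b=8,log=-}
step 9 deliver 1→2: —
step 10 deliver 0→1: —
step 11 deliver 1→2: 2={lead,b=8,log=-}
step 12 deliver 1→2: —
step 13 timeout(1): 1={cand,b=10,log=-}
step 14 propose(1,'z'): —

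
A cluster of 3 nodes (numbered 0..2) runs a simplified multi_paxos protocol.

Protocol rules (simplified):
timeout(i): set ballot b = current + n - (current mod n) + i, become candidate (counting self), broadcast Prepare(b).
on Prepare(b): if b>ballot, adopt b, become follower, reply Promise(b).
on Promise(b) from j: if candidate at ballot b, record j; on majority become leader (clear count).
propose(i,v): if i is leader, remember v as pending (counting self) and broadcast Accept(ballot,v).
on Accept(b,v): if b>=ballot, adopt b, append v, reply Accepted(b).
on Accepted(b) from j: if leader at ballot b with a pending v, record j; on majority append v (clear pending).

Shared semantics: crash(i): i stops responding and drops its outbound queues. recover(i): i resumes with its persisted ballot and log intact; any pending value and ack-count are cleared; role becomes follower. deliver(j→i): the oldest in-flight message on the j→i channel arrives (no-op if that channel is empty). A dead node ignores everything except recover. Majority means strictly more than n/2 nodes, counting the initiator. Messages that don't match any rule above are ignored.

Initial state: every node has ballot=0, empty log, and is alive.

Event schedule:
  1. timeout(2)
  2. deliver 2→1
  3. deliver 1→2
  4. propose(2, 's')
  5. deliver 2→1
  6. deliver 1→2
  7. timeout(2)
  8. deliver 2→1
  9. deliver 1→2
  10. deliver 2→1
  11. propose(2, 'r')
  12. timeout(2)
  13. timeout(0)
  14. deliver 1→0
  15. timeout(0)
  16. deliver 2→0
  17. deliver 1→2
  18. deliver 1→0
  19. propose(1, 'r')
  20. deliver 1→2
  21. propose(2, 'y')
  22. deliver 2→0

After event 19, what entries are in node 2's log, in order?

step 1 timeout(2): 2={cand,b=5,log=-}
step 2 deliver 2→1: 1={foll,b=5,log=-}
step 3 deliver 1→2: 2={lead,b=5,log=-}
step 4 propose(2,'s'): —
step 5 deliver 2→1: 1={foll,b=5,log=s}
step 6 deliver 1→2: 2={lead,b=5,log=s}
step 7 timeout(2): 2={cand,b=8,log=s}
step 8 deliver 2→1: 1={foll,b=8,log=s}
step 9 deliver 1→2: 2={lead,b=8,log=s}
step 10 deliver 2→1: —
step 11 propose(2,'r'): —
step 12 timeout(2): 2={cand,b=11,log=s}
step 13 timeout(0): 0={cand,b=3,log=-}
step 14 deliver 1→0: —
step 15 timeout(0): 0={cand,b=6,log=-}
step 16 deliver 2→0: —
step 17 deliver 1→2: —
step 18 deliver 1→0: —
step 19 propose(1,'r'): —

s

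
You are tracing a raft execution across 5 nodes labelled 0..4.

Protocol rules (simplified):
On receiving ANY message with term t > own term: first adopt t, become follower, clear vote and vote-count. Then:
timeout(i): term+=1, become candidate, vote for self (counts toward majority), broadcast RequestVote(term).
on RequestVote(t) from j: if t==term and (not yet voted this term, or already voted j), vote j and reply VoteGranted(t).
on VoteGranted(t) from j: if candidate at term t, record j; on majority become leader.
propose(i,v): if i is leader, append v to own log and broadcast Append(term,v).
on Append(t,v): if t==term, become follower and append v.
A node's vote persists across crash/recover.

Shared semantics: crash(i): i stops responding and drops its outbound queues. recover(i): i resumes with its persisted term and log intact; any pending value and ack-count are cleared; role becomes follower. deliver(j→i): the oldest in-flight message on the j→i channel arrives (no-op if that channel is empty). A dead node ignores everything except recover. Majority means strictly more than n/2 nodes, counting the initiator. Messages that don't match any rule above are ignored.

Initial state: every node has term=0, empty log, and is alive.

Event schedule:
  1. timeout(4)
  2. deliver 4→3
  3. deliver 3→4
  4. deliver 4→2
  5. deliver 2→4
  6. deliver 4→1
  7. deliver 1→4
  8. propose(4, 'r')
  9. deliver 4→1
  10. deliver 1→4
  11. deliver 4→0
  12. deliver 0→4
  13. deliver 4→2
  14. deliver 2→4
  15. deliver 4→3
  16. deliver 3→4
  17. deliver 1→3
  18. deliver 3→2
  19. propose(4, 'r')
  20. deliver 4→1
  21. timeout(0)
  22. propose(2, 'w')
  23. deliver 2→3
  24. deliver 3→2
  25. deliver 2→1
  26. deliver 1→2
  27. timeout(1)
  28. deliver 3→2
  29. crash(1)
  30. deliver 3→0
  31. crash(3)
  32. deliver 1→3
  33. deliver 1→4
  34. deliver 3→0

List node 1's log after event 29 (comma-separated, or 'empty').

r,r

after 1 — timeout(4): n4:cand/t1/[-]
after 2 — deliver 4→3: n3:foll/t1/[-]
after 3 — deliver 3→4: ·
after 4 — deliver 4→2: n2:foll/t1/[-]
after 5 — deliver 2→4: n4:lead/t1/[-]
after 6 — deliver 4→1: n1:foll/t1/[-]
after 7 — deliver 1→4: ·
after 8 — propose(4,'r'): n4:lead/t1/[r]
after 9 — deliver 4→1: n1:foll/t1/[r]
after 10 — deliver 1→4: ·
after 11 — deliver 4→0: n0:foll/t1/[-]
after 12 — deliver 0→4: ·
after 13 — deliver 4→2: n2:foll/t1/[r]
after 14 — deliver 2→4: ·
after 15 — deliver 4→3: n3:foll/t1/[r]
after 16 — deliver 3→4: ·
after 17 — deliver 1→3: ·
after 18 — deliver 3→2: ·
after 19 — propose(4,'r'): n4:lead/t1/[r,r]
after 20 — deliver 4→1: n1:foll/t1/[r,r]
after 21 — timeout(0): n0:cand/t2/[-]
after 22 — propose(2,'w'): ·
after 23 — deliver 2→3: ·
after 24 — deliver 3→2: ·
after 25 — deliver 2→1: ·
after 26 — deliver 1→2: ·
after 27 — timeout(1): n1:cand/t2/[r,r]
after 28 — deliver 3→2: ·
after 29 — crash(1): n1:✗cand/t2/[r,r]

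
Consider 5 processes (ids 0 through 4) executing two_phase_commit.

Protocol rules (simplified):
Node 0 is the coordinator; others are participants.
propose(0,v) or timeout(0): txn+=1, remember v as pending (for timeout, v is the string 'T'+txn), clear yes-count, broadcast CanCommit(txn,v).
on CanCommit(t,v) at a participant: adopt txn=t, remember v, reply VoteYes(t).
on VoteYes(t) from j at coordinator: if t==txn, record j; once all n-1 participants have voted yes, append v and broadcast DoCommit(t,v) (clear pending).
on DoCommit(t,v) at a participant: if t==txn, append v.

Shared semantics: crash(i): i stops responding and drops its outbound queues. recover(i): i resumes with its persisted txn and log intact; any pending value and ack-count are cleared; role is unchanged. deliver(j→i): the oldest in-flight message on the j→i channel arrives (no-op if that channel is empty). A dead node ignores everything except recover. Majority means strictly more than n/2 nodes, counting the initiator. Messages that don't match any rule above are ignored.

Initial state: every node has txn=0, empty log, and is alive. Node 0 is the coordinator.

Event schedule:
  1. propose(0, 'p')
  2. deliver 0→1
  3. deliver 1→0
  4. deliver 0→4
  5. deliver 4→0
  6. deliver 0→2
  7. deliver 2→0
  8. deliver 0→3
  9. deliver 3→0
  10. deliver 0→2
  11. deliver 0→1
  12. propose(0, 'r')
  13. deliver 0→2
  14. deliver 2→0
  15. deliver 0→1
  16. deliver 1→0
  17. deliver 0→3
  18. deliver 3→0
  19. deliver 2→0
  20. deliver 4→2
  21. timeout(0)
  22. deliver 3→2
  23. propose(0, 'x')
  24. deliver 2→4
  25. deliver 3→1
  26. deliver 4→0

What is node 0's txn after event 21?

[1] propose(0,'p') → N0(coor t1 [-])
[2] deliver 0→1 → N1(part t1 [-])
[3] deliver 1→0 → ∅
[4] deliver 0→4 → N4(part t1 [-])
[5] deliver 4→0 → ∅
[6] deliver 0→2 → N2(part t1 [-])
[7] deliver 2→0 → ∅
[8] deliver 0→3 → N3(part t1 [-])
[9] deliver 3→0 → N0(coor t1 [p])
[10] deliver 0→2 → N2(part t1 [p])
[11] deliver 0→1 → N1(part t1 [p])
[12] propose(0,'r') → N0(coor t2 [p])
[13] deliver 0→2 → N2(part t2 [p])
[14] deliver 2→0 → ∅
[15] deliver 0→1 → N1(part t2 [p])
[16] deliver 1→0 → ∅
[17] deliver 0→3 → N3(part t1 [p])
[18] deliver 3→0 → ∅
[19] deliver 2→0 → ∅
[20] deliver 4→2 → ∅
[21] timeout(0) → N0(coor t3 [p])

3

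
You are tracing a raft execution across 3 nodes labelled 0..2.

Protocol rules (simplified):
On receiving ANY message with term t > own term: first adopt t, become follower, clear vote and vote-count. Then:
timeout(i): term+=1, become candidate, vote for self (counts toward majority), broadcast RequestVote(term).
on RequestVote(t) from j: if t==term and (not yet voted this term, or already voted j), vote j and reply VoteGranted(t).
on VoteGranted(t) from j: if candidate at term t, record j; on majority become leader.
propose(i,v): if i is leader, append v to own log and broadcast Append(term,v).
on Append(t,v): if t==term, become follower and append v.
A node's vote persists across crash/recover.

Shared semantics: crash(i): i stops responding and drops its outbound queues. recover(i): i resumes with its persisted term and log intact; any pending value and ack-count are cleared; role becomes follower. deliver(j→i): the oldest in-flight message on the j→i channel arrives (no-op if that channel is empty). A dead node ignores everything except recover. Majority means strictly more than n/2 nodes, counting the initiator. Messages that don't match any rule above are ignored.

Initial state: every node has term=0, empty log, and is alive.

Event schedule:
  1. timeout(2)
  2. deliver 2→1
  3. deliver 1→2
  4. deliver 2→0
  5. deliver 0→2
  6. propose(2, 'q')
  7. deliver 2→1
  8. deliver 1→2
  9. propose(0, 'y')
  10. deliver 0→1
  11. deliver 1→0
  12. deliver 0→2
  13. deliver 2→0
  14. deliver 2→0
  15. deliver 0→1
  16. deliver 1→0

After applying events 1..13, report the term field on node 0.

e1 timeout(2): 2[cand,t=1,-]
e2 deliver 2→1: 1[foll,t=1,-]
e3 deliver 1→2: 2[lead,t=1,-]
e4 deliver 2→0: 0[foll,t=1,-]
e5 deliver 0→2: ·
e6 propose(2,'q'): 2[lead,t=1,q]
e7 deliver 2→1: 1[foll,t=1,q]
e8 deliver 1→2: ·
e9 propose(0,'y'): ·
e10 deliver 0→1: ·
e11 deliver 1→0: ·
e12 deliver 0→2: ·
e13 deliver 2→0: 0[foll,t=1,q]

1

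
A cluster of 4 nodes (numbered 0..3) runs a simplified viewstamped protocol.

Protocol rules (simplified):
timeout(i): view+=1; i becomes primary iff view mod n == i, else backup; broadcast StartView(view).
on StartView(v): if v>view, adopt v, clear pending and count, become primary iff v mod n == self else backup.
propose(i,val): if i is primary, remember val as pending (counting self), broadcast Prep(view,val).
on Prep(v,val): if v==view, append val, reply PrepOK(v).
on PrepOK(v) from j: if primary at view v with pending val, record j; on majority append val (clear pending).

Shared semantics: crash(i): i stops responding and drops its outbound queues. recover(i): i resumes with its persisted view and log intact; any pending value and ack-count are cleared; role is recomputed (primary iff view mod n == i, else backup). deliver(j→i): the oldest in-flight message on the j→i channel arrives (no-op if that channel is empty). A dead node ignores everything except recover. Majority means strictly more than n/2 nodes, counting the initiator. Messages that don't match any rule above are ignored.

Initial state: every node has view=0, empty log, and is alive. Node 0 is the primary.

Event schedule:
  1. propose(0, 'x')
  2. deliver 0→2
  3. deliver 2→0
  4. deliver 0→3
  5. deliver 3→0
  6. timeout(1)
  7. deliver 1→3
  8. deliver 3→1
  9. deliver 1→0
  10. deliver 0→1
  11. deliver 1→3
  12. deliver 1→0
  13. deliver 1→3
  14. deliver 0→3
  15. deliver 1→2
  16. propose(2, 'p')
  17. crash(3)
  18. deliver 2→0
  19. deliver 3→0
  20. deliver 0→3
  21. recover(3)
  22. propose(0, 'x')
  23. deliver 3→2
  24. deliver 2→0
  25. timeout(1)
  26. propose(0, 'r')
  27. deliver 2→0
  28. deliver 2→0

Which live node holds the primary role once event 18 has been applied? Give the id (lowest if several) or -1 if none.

1

1. propose(0,'x'):  nop
2. deliver 0→2:  <2:back v0 x>
3. deliver 2→0:  nop
4. deliver 0→3:  <3:back v0 x>
5. deliver 3→0:  <0:prim v0 x>
6. timeout(1):  <1:prim v1 ->
7. deliver 1→3:  <3:back v1 x>
8. deliver 3→1:  nop
9. deliver 1→0:  <0:back v1 x>
10. deliver 0→1:  nop
11. deliver 1→3:  nop
12. deliver 1→0:  nop
13. deliver 1→3:  nop
14. deliver 0→3:  nop
15. deliver 1→2:  <2:back v1 x>
16. propose(2,'p'):  nop
17. crash(3):  <3:✗back v1 x>
18. deliver 2→0:  nop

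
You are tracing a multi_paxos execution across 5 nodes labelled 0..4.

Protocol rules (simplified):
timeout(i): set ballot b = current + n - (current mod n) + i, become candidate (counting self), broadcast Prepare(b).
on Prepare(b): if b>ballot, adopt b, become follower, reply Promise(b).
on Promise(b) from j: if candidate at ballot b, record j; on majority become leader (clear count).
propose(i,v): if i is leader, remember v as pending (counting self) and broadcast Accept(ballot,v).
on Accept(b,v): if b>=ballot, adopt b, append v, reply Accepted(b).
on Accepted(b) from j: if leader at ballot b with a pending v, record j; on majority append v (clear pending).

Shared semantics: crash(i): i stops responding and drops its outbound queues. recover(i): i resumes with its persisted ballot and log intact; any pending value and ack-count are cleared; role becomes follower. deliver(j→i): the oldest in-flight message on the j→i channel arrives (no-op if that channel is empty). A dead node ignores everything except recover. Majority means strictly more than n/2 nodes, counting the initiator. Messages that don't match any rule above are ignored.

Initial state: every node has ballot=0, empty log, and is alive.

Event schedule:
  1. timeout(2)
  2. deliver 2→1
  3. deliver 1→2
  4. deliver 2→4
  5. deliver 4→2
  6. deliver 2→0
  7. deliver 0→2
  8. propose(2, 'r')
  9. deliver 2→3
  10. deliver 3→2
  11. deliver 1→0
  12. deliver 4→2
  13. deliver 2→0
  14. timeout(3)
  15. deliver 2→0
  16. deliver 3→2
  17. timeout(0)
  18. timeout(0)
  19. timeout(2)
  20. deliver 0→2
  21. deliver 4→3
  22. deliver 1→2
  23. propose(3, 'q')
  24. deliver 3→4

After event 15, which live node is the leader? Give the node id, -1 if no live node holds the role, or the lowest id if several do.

[1] timeout(2) → N2(cand b7 [-])
[2] deliver 2→1 → N1(foll b7 [-])
[3] deliver 1→2 → ∅
[4] deliver 2→4 → N4(foll b7 [-])
[5] deliver 4→2 → N2(lead b7 [-])
[6] deliver 2→0 → N0(foll b7 [-])
[7] deliver 0→2 → ∅
[8] propose(2,'r') → ∅
[9] deliver 2→3 → N3(foll b7 [-])
[10] deliver 3→2 → ∅
[11] deliver 1→0 → ∅
[12] deliver 4→2 → ∅
[13] deliver 2→0 → N0(foll b7 [r])
[14] timeout(3) → N3(cand b13 [-])
[15] deliver 2→0 → ∅

2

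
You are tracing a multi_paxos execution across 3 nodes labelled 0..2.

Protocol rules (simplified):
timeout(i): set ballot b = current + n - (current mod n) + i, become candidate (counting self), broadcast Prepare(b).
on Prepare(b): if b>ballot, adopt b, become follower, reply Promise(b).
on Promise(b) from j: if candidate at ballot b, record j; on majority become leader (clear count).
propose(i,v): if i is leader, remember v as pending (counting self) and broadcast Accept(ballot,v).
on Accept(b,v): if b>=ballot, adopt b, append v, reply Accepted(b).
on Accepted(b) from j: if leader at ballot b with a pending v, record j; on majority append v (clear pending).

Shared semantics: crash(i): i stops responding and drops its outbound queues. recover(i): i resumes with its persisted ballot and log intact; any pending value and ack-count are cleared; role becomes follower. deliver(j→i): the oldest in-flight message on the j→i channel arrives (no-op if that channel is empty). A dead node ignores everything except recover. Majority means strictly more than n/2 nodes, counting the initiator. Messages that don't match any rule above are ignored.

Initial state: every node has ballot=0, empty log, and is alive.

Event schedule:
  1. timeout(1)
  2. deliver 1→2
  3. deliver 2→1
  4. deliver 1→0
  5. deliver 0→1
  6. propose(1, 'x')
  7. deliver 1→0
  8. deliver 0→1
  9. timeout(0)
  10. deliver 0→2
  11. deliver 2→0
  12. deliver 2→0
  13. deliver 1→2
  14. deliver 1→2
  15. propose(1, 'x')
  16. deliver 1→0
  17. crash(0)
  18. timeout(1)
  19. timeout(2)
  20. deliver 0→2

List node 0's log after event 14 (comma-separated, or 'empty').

x

1. timeout(1):  <1:cand b4 ->
2. deliver 1→2:  <2:foll b4 ->
3. deliver 2→1:  <1:lead b4 ->
4. deliver 1→0:  <0:foll b4 ->
5. deliver 0→1:  nop
6. propose(1,'x'):  nop
7. deliver 1→0:  <0:foll b4 x>
8. deliver 0→1:  <1:lead b4 x>
9. timeout(0):  <0:cand b6 x>
10. deliver 0→2:  <2:foll b6 ->
11. deliver 2→0:  <0:lead b6 x>
12. deliver 2→0:  nop
13. deliver 1→2:  nop
14. deliver 1→2:  nop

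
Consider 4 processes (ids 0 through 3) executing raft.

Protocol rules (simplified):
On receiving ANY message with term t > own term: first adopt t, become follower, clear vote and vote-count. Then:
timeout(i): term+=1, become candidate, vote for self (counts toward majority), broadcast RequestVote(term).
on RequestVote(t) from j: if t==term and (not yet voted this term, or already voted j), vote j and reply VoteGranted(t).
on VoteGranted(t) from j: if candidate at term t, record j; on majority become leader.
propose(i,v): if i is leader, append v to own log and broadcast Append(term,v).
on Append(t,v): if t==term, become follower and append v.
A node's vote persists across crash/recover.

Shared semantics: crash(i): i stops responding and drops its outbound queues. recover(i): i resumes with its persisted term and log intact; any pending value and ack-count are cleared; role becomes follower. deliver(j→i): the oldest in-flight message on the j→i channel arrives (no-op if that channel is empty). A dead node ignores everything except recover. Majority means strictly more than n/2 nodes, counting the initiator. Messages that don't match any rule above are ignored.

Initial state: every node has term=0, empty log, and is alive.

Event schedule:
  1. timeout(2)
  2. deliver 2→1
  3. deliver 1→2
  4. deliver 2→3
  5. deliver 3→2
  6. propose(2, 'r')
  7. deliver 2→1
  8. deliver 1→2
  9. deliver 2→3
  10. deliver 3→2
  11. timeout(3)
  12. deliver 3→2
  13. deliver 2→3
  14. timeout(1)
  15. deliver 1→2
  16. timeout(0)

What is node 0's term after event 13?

0

e1 timeout(2): 2[cand,t=1,-]
e2 deliver 2→1: 1[foll,t=1,-]
e3 deliver 1→2: ·
e4 deliver 2→3: 3[foll,t=1,-]
e5 deliver 3→2: 2[lead,t=1,-]
e6 propose(2,'r'): 2[lead,t=1,r]
e7 deliver 2→1: 1[foll,t=1,r]
e8 deliver 1→2: ·
e9 deliver 2→3: 3[foll,t=1,r]
e10 deliver 3→2: ·
e11 timeout(3): 3[cand,t=2,r]
e12 deliver 3→2: 2[foll,t=2,r]
e13 deliver 2→3: ·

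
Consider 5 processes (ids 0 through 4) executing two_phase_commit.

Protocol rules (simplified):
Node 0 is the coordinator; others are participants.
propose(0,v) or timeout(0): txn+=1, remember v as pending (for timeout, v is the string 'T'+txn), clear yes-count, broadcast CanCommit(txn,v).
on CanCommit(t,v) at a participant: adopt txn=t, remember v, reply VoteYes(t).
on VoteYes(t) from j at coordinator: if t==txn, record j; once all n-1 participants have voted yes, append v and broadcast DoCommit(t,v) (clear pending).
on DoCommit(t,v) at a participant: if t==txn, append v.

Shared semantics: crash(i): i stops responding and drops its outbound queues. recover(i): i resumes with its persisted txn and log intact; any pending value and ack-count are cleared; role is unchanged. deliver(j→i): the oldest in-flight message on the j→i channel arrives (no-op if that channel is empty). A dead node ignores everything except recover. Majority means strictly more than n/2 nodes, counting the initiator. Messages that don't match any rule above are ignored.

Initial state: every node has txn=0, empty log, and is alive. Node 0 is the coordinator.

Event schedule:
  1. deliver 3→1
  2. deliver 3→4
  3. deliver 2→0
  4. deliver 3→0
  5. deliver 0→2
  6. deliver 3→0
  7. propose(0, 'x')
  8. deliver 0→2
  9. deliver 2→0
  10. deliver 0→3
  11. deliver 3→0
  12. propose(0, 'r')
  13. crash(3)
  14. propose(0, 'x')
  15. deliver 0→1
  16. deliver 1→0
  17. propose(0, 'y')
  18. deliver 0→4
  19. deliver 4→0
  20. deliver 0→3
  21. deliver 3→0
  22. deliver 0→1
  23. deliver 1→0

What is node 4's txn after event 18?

1. deliver 3→1:  nop
2. deliver 3→4:  nop
3. deliver 2→0:  nop
4. deliver 3→0:  nop
5. deliver 0→2:  nop
6. deliver 3→0:  nop
7. propose(0,'x'):  <0:coor t1 ->
8. deliver 0→2:  <2:part t1 ->
9. deliver 2→0:  nop
10. deliver 0→3:  <3:part t1 ->
11. deliver 3→0:  nop
12. propose(0,'r'):  <0:coor t2 ->
13. crash(3):  <3:✗part t1 ->
14. propose(0,'x'):  <0:coor t3 ->
15. deliver 0→1:  <1:part t1 ->
16. deliver 1→0:  nop
17. propose(0,'y'):  <0:coor t4 ->
18. deliver 0→4:  <4:part t1 ->

1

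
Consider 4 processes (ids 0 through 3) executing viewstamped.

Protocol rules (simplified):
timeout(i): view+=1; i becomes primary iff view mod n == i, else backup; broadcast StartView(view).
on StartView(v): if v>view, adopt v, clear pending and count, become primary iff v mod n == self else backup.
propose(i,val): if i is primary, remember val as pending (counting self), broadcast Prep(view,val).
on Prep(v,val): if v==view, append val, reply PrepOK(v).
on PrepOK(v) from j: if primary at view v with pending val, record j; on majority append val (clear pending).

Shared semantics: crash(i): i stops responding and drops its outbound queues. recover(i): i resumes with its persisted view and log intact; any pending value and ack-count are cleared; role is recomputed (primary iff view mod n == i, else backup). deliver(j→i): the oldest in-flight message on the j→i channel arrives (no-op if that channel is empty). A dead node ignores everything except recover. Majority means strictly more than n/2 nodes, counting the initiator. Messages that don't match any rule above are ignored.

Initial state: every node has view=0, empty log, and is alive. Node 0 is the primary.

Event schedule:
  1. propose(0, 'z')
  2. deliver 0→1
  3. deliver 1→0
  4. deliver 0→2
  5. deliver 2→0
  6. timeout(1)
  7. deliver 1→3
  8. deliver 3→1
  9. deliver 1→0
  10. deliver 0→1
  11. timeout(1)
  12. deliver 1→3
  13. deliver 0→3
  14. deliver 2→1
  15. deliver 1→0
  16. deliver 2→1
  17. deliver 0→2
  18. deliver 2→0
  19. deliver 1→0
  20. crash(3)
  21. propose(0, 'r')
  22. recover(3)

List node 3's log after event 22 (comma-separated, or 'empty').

1. propose(0,'z'):  nop
2. deliver 0→1:  <1:back v0 z>
3. deliver 1→0:  nop
4. deliver 0→2:  <2:back v0 z>
5. deliver 2→0:  <0:prim v0 z>
6. timeout(1):  <1:prim v1 z>
7. deliver 1→3:  <3:back v1 ->
8. deliver 3→1:  nop
9. deliver 1→0:  <0:back v1 z>
10. deliver 0→1:  nop
11. timeout(1):  <1:back v2 z>
12. deliver 1→3:  <3:back v2 ->
13. deliver 0→3:  nop
14. deliver 2→1:  nop
15. deliver 1→0:  <0:back v2 z>
16. deliver 2→1:  nop
17. deliver 0→2:  nop
18. deliver 2→0:  nop
19. deliver 1→0:  nop
20. crash(3):  <3:✗back v2 ->
21. propose(0,'r'):  nop
22. recover(3):  <3:back v2 ->

empty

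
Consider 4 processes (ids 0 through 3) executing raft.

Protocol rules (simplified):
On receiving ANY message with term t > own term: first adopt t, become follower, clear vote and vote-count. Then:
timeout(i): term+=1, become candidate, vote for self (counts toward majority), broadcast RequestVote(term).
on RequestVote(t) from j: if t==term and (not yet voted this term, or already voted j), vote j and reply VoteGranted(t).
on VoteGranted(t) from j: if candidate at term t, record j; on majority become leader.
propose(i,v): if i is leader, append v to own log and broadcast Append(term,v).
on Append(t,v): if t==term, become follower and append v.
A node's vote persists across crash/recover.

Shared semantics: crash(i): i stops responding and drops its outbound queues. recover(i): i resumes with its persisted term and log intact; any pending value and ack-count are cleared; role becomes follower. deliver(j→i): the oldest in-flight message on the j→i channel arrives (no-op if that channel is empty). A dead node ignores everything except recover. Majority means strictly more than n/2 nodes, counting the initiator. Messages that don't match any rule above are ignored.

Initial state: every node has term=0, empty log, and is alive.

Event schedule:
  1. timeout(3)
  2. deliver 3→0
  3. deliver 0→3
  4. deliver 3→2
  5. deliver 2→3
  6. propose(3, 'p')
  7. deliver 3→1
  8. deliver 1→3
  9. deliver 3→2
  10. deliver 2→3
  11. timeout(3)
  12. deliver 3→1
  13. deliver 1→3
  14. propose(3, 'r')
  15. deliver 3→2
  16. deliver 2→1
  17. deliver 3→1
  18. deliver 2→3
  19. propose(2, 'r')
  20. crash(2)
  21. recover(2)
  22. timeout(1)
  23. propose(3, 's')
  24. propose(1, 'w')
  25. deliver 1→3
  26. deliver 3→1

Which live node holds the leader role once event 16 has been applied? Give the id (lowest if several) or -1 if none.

e1 timeout(3): 3[cand,t=1,-]
e2 deliver 3→0: 0[foll,t=1,-]
e3 deliver 0→3: ·
e4 deliver 3→2: 2[foll,t=1,-]
e5 deliver 2→3: 3[lead,t=1,-]
e6 propose(3,'p'): 3[lead,t=1,p]
e7 deliver 3→1: 1[foll,t=1,-]
e8 deliver 1→3: ·
e9 deliver 3→2: 2[foll,t=1,p]
e10 deliver 2→3: ·
e11 timeout(3): 3[cand,t=2,p]
e12 deliver 3→1: 1[foll,t=1,p]
e13 deliver 1→3: ·
e14 propose(3,'r'): ·
e15 deliver 3→2: 2[foll,t=2,p]
e16 deliver 2→1: ·

-1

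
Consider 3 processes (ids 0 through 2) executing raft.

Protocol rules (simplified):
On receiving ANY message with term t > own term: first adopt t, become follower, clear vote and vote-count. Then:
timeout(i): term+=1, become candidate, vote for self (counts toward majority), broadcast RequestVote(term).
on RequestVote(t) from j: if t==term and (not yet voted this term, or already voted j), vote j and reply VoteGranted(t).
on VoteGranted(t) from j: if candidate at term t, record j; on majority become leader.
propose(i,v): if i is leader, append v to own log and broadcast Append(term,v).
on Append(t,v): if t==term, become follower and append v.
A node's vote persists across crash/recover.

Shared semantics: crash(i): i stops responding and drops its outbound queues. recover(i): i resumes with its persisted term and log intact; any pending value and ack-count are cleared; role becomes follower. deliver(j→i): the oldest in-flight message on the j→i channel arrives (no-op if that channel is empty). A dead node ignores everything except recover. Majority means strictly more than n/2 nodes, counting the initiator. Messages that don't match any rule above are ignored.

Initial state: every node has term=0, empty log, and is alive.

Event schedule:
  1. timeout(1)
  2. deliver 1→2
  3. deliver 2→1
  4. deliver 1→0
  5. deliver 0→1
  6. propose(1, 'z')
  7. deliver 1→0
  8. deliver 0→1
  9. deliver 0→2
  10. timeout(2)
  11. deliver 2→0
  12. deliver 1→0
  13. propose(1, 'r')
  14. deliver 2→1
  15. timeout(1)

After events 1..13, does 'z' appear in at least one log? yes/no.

after 1 — timeout(1): n1:cand/t1/[-]
after 2 — deliver 1→2: n2:foll/t1/[-]
after 3 — deliver 2→1: n1:lead/t1/[-]
after 4 — deliver 1→0: n0:foll/t1/[-]
after 5 — deliver 0→1: ·
after 6 — propose(1,'z'): n1:lead/t1/[z]
after 7 — deliver 1→0: n0:foll/t1/[z]
after 8 — deliver 0→1: ·
after 9 — deliver 0→2: ·
after 10 — timeout(2): n2:cand/t2/[-]
after 11 — deliver 2→0: n0:foll/t2/[z]
after 12 — deliver 1→0: ·
after 13 — propose(1,'r'): n1:lead/t1/[z,r]

yes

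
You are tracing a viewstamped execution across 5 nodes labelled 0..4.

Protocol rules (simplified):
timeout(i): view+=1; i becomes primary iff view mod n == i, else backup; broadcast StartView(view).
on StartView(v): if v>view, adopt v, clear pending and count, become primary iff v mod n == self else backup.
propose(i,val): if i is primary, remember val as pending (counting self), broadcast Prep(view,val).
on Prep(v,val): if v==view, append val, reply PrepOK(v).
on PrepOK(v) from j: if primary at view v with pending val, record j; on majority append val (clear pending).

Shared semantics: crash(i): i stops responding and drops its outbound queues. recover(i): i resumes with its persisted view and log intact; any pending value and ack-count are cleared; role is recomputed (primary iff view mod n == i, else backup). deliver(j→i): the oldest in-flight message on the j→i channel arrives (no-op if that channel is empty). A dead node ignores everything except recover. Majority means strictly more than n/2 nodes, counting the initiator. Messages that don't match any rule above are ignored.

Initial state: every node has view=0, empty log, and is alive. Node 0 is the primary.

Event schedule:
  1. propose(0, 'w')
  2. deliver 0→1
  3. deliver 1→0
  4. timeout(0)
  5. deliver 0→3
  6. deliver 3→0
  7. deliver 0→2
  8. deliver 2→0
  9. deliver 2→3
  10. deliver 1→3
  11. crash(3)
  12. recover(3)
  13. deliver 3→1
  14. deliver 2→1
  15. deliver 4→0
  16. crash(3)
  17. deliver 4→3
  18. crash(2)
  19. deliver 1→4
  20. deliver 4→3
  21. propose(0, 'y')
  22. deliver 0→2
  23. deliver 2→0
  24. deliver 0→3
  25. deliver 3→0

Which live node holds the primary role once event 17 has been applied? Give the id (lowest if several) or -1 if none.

[1] propose(0,'w') → ∅
[2] deliver 0→1 → N1(back v0 [w])
[3] deliver 1→0 → ∅
[4] timeout(0) → N0(back v1 [-])
[5] deliver 0→3 → N3(back v0 [w])
[6] deliver 3→0 → ∅
[7] deliver 0→2 → N2(back v0 [w])
[8] deliver 2→0 → ∅
[9] deliver 2→3 → ∅
[10] deliver 1→3 → ∅
[11] crash(3) → N3(✗back v0 [w])
[12] recover(3) → N3(back v0 [w])
[13] deliver 3→1 → ∅
[14] deliver 2→1 → ∅
[15] deliver 4→0 → ∅
[16] crash(3) → N3(✗back v0 [w])
[17] deliver 4→3 → ∅

-1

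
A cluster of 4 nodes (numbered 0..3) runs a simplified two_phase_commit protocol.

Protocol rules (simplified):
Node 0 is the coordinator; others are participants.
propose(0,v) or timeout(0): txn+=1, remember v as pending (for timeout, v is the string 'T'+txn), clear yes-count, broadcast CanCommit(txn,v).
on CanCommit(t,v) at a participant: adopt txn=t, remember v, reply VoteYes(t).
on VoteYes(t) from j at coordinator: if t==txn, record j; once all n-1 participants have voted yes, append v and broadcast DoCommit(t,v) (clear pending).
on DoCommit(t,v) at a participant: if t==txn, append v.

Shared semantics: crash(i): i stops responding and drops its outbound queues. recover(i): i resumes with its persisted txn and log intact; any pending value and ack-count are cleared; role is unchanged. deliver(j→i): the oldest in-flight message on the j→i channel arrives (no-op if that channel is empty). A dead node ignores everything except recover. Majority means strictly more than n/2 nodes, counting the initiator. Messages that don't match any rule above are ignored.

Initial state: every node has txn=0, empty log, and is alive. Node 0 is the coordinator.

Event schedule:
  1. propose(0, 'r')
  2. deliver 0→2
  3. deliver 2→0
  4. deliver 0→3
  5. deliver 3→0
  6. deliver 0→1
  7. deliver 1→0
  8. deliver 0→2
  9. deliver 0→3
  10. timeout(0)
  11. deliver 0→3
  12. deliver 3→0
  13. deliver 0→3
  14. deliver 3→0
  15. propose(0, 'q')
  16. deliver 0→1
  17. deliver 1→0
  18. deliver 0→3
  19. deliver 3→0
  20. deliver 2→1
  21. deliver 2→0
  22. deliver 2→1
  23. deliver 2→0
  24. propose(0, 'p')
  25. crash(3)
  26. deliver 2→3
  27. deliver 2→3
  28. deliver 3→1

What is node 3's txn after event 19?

[1] propose(0,'r') → N0(coor t1 [-])
[2] deliver 0→2 → N2(part t1 [-])
[3] deliver 2→0 → ∅
[4] deliver 0→3 → N3(part t1 [-])
[5] deliver 3→0 → ∅
[6] deliver 0→1 → N1(part t1 [-])
[7] deliver 1→0 → N0(coor t1 [r])
[8] deliver 0→2 → N2(part t1 [r])
[9] deliver 0→3 → N3(part t1 [r])
[10] timeout(0) → N0(coor t2 [r])
[11] deliver 0→3 → N3(part t2 [r])
[12] deliver 3→0 → ∅
[13] deliver 0→3 → ∅
[14] deliver 3→0 → ∅
[15] propose(0,'q') → N0(coor t3 [r])
[16] deliver 0→1 → N1(part t1 [r])
[17] deliver 1→0 → ∅
[18] deliver 0→3 → N3(part t3 [r])
[19] deliver 3→0 → ∅

3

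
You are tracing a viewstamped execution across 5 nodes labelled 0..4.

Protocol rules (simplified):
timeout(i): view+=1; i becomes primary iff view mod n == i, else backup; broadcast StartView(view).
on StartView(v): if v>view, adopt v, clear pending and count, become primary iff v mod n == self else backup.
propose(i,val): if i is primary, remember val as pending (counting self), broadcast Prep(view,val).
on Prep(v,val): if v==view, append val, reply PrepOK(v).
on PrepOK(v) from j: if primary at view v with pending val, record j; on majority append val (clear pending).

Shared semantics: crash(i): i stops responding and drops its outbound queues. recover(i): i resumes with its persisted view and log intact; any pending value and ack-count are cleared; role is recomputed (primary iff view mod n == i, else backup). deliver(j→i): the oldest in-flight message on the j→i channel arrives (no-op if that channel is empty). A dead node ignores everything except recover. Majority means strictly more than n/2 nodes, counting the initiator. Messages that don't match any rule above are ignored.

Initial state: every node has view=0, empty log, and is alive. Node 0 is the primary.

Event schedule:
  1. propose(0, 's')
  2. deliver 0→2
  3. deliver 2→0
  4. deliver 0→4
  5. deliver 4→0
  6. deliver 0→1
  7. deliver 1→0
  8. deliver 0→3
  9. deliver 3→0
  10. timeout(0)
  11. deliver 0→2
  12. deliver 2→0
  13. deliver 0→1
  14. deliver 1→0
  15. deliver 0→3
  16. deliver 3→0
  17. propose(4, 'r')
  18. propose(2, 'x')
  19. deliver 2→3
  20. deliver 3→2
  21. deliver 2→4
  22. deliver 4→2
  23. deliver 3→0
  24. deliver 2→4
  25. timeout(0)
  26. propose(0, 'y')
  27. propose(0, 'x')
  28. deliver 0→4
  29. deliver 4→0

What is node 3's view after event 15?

[1] propose(0,'s') → ∅
[2] deliver 0→2 → N2(back v0 [s])
[3] deliver 2→0 → ∅
[4] deliver 0→4 → N4(back v0 [s])
[5] deliver 4→0 → N0(prim v0 [s])
[6] deliver 0→1 → N1(back v0 [s])
[7] deliver 1→0 → ∅
[8] deliver 0→3 → N3(back v0 [s])
[9] deliver 3→0 → ∅
[10] timeout(0) → N0(back v1 [s])
[11] deliver 0→2 → N2(back v1 [s])
[12] deliver 2→0 → ∅
[13] deliver 0→1 → N1(prim v1 [s])
[14] deliver 1→0 → ∅
[15] deliver 0→3 → N3(back v1 [s])

1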